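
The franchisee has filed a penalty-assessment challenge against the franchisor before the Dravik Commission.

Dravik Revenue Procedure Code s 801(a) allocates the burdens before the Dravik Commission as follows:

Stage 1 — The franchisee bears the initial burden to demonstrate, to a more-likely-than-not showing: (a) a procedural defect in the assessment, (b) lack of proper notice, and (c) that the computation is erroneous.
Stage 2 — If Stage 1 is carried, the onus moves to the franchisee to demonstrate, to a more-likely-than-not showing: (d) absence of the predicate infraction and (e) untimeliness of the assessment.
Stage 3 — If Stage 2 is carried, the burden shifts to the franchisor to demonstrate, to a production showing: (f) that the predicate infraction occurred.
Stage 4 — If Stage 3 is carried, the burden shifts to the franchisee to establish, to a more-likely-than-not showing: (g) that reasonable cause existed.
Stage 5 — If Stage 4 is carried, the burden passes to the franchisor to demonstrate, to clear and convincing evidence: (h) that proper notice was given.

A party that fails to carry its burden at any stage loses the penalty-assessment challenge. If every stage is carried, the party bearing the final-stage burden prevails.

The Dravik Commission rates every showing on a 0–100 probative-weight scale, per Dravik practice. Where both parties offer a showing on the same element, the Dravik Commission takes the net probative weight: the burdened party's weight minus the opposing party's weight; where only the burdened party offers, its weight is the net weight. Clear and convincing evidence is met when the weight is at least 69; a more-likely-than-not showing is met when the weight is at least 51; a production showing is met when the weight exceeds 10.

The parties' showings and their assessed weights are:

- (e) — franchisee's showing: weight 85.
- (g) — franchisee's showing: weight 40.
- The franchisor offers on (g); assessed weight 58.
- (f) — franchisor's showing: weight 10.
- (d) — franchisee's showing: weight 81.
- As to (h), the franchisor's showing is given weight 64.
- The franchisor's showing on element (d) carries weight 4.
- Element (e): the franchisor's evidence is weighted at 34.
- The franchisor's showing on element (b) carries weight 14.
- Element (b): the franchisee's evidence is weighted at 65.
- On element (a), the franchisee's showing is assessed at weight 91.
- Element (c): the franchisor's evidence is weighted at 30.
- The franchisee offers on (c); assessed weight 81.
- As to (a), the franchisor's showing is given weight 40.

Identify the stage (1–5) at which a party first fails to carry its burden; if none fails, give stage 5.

At Stage 1 the franchisee must meet a more-likely-than-not showing (weight is at least 51): on (a) the weight is 91 less the opposing 40 gives net 51, ≥ 51, so (a) meets the standard; on (b) the weight is 65 less the opposing 14 gives net 51, which does reach 51, so (b) meets the standard; on (c) the weight is 81 less the opposing 30 gives net 51, ≥ 51, so (c) meets the standard.
  Stage 1 is satisfied; the franchisee continues to bear the burden.
At Stage 2 the franchisee must meet a more-likely-than-not showing (weight is at least 51): on (d) the weight is 81 less the opposing 4 gives net 77, which does reach 51, so (d) meets the standard; on (e) the weight is 85 less the opposing 34 gives net 51, ≥ 51, so (e) meets the standard.
  Stage 2 carried; the burden shifts to the franchisor.
At Stage 3 the franchisor must meet a production showing (weight exceeds 10): on (f) the weight is 10, ≤ 10, so (f) does not meet the standard.
  Not every element is met, so the franchisor fails to carry Stage 3.
The analysis ends at Stage 3; the franchisee prevails.

stage 3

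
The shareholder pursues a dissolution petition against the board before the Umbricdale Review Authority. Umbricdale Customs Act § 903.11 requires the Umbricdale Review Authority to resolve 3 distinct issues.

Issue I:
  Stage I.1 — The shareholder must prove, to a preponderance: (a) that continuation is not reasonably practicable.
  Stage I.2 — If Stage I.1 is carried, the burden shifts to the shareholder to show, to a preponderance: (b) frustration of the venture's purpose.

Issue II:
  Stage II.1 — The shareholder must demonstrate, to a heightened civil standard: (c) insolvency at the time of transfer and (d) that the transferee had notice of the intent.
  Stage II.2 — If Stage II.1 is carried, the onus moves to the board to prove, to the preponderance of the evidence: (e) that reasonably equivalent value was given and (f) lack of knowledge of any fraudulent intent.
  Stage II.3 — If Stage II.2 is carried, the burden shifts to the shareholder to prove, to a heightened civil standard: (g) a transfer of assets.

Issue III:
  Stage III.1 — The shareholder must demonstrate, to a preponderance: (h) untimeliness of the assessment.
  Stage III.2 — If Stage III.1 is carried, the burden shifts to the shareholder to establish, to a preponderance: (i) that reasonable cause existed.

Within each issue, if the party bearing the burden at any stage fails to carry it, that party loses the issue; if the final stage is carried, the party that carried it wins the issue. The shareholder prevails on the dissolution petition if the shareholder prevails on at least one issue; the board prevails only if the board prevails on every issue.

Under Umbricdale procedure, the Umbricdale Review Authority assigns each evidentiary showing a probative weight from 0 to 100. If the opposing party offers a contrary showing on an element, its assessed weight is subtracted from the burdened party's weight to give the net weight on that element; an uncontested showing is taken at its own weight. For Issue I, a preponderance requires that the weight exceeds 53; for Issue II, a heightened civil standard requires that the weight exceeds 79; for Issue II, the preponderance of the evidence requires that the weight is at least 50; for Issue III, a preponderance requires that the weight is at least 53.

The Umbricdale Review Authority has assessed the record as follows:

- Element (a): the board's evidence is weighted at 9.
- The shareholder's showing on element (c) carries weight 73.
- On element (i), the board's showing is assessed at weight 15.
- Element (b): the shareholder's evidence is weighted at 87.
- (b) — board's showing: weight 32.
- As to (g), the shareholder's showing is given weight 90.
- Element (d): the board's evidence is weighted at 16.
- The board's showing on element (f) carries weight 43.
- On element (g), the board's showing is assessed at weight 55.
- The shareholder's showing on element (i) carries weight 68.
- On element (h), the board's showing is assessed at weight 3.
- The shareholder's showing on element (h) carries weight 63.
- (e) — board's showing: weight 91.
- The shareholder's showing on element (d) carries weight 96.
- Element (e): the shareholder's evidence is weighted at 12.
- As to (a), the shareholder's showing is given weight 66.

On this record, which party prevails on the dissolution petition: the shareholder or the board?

shareholder

— Issue I —
Stage I.1 (shareholder, a preponderance, weight exceeds 53): (a) net 66−9=57 > 53 — meets.
  All elements met. The shareholder retains the burden for Stage I.2.
Stage I.2 (shareholder, a preponderance, weight exceeds 53): (b) net 87−32=55 > 53 — meets.
  The shareholder carries the last stage.
With every stage satisfied, the shareholder prevails on this issue.
— Issue II —
Stage II.1 (shareholder, a heightened civil standard, weight exceeds 79): (c) 73 ≤ 79 — fails; (d) net 96−16=80 > 79 — meets.
  Stage II.1 not carried; the shareholder fails its burden.
So the board prevails on this issue.
— Issue III —
At Stage III.1 the shareholder must meet a preponderance (weight is at least 53): on (h) the weight is 63 less the opposing 3 gives net 60, ≥ 53, so (h) meets the standard.
  Stage III.1 carried; the burden remains with the shareholder.
At Stage III.2 the shareholder must meet a preponderance (weight is at least 53): on (i) the weight is 68 less the opposing 15 gives net 53, which does reach 53, so (i) meets the standard.
  Stage III.2 carried; the final stage is satisfied.
All stages carried — the shareholder prevails on this issue.
Per-issue: Issue I → shareholder; Issue II → board; Issue III → shareholder. The shareholder must prevail on at least one issue; overall, the shareholder prevails.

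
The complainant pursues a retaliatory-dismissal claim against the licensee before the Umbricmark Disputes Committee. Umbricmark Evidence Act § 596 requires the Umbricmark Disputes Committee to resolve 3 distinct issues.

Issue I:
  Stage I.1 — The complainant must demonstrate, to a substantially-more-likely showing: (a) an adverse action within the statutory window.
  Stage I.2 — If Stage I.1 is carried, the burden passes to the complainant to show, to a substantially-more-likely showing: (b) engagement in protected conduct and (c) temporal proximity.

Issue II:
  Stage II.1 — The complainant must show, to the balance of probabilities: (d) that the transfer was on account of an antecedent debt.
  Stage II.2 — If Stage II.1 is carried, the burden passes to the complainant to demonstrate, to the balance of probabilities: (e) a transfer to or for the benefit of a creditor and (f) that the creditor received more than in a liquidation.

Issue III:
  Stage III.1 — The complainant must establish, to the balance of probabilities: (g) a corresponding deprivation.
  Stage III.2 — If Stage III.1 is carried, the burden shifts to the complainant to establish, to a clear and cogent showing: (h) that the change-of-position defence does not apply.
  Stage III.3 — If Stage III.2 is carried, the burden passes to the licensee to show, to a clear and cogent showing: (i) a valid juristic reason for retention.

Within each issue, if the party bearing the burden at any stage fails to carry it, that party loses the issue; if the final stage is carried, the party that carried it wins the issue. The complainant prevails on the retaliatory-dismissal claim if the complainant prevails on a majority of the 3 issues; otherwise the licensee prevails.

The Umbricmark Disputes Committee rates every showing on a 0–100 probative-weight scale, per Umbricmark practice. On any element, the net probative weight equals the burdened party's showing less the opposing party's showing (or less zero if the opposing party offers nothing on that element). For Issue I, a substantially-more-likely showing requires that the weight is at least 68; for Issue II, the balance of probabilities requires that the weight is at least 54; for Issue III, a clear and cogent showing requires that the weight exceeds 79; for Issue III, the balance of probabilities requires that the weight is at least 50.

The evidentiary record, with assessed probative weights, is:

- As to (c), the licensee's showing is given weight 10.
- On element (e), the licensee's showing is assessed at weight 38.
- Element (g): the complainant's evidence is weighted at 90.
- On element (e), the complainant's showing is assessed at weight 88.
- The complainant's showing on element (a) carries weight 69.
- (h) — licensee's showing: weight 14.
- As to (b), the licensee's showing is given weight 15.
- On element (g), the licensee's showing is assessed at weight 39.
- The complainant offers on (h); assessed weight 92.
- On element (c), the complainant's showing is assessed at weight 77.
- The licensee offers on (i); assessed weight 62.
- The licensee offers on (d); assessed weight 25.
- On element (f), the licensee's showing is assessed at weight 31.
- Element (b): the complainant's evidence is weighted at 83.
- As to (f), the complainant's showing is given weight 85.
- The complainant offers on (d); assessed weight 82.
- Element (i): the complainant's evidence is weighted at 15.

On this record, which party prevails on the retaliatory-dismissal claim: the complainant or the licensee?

licensee

— Issue I —
Stage I.1 (complainant, a substantially-more-likely showing, weight is at least 68): (a) 69 ≥ 68 — meets.
  Stage I.1 carried; the burden remains with the complainant.
Stage I.2 (complainant, a substantially-more-likely showing, weight is at least 68): (b) net 83−15=68 ≥ 68 — meets; (c) net 77−10=67 < 68 — fails.
  Stage I.2 not carried; the complainant fails its burden.
The analysis ends at Stage I.2; the licensee prevails on this issue.
— Issue II —
Stage II.1 — burden on complainant; standard: the balance of probabilities (weight is at least 54).
    (d): 82 − 25 = 57 ≥ 54 [met]
  Stage II.1 carried; the burden remains with the complainant.
Stage II.2 — burden on complainant; standard: the balance of probabilities (weight is at least 54).
    (e): 88 − 38 = 50 < 54 [not met]
    (f): 85 − 31 = 54 ≥ 54 [met]
  The complainant does not carry Stage II.2.
The licensee prevails on this issue.
— Issue III —
Stage III.1 (complainant, the balance of probabilities, weight is at least 50): (g) net 90−39=51 ≥ 50 — meets.
  Stage III.1 is satisfied; the complainant continues to bear the burden.
Stage III.2 (complainant, a clear and cogent showing, weight exceeds 79): (h) net 92−14=78 ≤ 79 — fails.
  Not every element is met, so the complainant fails to carry Stage III.2.
The analysis ends at Stage III.2; the licensee prevails on this issue.
Per-issue: Issue I → licensee; Issue II → licensee; Issue III → licensee. The complainant must prevail on a majority of issues; overall, the licensee prevails.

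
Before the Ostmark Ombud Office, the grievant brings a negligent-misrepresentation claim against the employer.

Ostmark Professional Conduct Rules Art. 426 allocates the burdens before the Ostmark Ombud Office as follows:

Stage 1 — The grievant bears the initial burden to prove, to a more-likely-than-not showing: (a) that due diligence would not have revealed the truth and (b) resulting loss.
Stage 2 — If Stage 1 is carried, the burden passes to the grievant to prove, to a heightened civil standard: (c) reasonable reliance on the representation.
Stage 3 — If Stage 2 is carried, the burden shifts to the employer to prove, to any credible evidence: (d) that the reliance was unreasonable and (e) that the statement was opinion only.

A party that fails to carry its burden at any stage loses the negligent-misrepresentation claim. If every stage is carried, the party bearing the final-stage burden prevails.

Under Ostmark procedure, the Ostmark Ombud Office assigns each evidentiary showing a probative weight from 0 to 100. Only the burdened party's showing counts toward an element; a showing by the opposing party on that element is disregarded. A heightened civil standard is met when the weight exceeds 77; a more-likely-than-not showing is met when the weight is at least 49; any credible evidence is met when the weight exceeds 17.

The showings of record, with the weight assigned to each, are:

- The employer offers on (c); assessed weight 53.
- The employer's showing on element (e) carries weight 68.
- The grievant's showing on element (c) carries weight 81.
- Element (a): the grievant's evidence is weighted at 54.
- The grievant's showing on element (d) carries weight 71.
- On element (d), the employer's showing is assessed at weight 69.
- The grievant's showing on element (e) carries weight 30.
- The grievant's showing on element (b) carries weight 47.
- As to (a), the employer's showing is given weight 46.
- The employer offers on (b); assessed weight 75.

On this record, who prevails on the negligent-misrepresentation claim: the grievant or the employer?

At Stage 1 the grievant must meet a more-likely-than-not showing (weight is at least 49): on (a) the weight is 54 (the employer's 46 is given no effect), which does reach 49, so (a) meets the standard; on (b) the weight is 47 (the employer's 75 is given no effect), < 49, so (b) does not meet the standard.
  Stage 1 not carried; the grievant fails its burden.
So the employer prevails.

employer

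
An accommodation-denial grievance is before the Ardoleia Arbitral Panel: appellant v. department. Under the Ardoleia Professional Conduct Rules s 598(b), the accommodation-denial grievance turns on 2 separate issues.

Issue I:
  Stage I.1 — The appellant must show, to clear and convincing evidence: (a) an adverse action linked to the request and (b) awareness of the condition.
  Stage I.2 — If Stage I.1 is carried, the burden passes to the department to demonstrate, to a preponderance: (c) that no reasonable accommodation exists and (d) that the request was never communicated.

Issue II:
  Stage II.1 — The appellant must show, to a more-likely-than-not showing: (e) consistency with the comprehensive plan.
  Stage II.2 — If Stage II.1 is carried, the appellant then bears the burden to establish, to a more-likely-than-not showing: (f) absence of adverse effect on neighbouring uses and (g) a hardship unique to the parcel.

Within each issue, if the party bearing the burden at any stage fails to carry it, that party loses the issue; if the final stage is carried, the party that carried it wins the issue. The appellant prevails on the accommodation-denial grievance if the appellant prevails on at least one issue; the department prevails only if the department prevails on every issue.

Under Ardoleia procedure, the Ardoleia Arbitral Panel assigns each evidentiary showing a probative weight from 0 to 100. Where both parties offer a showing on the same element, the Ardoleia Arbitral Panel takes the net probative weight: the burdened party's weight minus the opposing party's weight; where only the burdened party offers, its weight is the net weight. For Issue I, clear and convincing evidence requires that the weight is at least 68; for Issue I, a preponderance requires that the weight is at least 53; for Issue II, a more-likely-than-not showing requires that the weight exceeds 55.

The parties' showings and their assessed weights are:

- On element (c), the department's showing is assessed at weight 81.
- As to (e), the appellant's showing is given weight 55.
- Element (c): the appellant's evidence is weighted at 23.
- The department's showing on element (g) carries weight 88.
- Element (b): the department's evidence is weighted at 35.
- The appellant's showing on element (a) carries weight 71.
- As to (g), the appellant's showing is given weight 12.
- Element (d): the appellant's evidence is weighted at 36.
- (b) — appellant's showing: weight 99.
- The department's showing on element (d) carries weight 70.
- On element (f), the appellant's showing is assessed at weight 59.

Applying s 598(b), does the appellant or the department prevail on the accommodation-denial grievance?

— Issue I —
At Stage I.1 the appellant must meet clear and convincing evidence (weight is at least 68): on (a) the weight is 71, which does reach 68, so (a) meets the standard; on (b) the weight is 99 less the opposing 35 gives net 64, which does not reach 68, so (b) does not meet the standard.
  The appellant does not carry Stage I.1.
So the department prevails on this issue.
— Issue II —
At Stage II.1 the appellant must meet a more-likely-than-not showing (weight exceeds 55): on (e) the weight is 55, which does not exceed 55, so (e) does not meet the standard.
  The appellant does not carry Stage II.1.
So the department prevails on this issue.
Per-issue: Issue I → department; Issue II → department. The appellant must prevail on at least one issue; overall, the department prevails.

department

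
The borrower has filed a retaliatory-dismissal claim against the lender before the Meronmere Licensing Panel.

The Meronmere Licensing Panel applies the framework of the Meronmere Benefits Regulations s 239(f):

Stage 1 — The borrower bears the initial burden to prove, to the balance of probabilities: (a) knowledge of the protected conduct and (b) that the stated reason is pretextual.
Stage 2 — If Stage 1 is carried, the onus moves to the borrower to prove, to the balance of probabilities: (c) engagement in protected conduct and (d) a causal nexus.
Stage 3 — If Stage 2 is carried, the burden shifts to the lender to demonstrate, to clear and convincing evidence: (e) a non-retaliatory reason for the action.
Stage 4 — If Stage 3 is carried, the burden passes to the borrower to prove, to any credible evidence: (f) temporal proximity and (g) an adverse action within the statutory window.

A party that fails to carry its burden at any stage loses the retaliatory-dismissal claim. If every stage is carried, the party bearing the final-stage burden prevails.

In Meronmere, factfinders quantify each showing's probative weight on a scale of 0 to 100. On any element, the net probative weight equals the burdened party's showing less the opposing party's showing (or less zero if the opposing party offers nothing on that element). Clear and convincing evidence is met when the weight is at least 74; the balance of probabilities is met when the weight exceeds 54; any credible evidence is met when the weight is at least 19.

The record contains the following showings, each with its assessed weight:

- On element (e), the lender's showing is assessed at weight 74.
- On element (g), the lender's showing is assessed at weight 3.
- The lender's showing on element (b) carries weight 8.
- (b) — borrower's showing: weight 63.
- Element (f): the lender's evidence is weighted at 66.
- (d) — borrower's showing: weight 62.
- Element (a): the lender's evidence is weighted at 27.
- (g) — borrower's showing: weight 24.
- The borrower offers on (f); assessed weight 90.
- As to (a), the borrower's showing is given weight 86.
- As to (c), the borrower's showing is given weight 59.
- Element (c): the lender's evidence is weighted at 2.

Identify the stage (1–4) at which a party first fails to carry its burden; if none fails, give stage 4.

At Stage 1 the borrower must meet the balance of probabilities (weight exceeds 54): on (a) the weight is 86 less the opposing 27 gives net 59, > 54, so (a) meets the standard; on (b) the weight is 63 less the opposing 8 gives net 55, which does exceed 54, so (b) meets the standard.
  All elements met. The borrower retains the burden for Stage 2.
At Stage 2 the borrower must meet the balance of probabilities (weight exceeds 54): on (c) the weight is 59 less the opposing 2 gives net 57, > 54, so (c) meets the standard; on (d) the weight is 62, which does exceed 54, so (d) meets the standard.
  The borrower carries Stage 2; the lender now bears the burden.
At Stage 3 the lender must meet clear and convincing evidence (weight is at least 74): on (e) the weight is 74, ≥ 74, so (e) meets the standard.
  Stage 3 is satisfied; the onus moves to the borrower.
At Stage 4 the borrower must meet any credible evidence (weight is at least 19): on (f) the weight is 90 less the opposing 66 gives net 24, which does reach 19, so (f) meets the standard; on (g) the weight is 24 less the opposing 3 gives net 21, ≥ 19, so (g) meets the standard.
  Stage 4 carried; the final stage is satisfied.
All stages carried — the borrower prevails.

stage 4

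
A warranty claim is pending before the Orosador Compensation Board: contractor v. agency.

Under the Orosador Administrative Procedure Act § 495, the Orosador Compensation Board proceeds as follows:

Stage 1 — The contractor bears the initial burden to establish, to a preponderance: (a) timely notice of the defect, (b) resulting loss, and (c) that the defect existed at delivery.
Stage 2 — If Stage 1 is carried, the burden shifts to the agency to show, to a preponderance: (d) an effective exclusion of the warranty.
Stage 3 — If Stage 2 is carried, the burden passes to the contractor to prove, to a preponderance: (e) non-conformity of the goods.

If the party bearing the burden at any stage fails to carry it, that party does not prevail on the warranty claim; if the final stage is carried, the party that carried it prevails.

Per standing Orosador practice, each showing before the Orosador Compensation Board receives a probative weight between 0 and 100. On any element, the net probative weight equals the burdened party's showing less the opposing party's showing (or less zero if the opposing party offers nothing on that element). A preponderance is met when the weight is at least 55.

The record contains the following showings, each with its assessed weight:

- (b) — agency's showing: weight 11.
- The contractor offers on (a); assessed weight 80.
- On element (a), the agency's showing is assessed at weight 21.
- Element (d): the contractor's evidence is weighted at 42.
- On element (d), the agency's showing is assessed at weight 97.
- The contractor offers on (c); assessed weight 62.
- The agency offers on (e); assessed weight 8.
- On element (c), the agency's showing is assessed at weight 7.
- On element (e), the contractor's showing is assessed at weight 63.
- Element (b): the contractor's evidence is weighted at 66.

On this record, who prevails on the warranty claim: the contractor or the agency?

contractor

At Stage 1 the contractor must meet a preponderance (weight is at least 55): on (a) the weight is 80 less the opposing 21 gives net 59, which does reach 55, so (a) meets the standard; on (b) the weight is 66 less the opposing 11 gives net 55, which does reach 55, so (b) meets the standard; on (c) the weight is 62 less the opposing 7 gives net 55, which does reach 55, so (c) meets the standard.
  The contractor carries Stage 1; the agency now bears the burden.
At Stage 2 the agency must meet a preponderance (weight is at least 55): on (d) the weight is 97 less the opposing 42 gives net 55, ≥ 55, so (d) meets the standard.
  Stage 2 is satisfied; the onus moves to the contractor.
At Stage 3 the contractor must meet a preponderance (weight is at least 55): on (e) the weight is 63 less the opposing 8 gives net 55, which does reach 55, so (e) meets the standard.
  The contractor carries the last stage.
All stages carried — the contractor prevails.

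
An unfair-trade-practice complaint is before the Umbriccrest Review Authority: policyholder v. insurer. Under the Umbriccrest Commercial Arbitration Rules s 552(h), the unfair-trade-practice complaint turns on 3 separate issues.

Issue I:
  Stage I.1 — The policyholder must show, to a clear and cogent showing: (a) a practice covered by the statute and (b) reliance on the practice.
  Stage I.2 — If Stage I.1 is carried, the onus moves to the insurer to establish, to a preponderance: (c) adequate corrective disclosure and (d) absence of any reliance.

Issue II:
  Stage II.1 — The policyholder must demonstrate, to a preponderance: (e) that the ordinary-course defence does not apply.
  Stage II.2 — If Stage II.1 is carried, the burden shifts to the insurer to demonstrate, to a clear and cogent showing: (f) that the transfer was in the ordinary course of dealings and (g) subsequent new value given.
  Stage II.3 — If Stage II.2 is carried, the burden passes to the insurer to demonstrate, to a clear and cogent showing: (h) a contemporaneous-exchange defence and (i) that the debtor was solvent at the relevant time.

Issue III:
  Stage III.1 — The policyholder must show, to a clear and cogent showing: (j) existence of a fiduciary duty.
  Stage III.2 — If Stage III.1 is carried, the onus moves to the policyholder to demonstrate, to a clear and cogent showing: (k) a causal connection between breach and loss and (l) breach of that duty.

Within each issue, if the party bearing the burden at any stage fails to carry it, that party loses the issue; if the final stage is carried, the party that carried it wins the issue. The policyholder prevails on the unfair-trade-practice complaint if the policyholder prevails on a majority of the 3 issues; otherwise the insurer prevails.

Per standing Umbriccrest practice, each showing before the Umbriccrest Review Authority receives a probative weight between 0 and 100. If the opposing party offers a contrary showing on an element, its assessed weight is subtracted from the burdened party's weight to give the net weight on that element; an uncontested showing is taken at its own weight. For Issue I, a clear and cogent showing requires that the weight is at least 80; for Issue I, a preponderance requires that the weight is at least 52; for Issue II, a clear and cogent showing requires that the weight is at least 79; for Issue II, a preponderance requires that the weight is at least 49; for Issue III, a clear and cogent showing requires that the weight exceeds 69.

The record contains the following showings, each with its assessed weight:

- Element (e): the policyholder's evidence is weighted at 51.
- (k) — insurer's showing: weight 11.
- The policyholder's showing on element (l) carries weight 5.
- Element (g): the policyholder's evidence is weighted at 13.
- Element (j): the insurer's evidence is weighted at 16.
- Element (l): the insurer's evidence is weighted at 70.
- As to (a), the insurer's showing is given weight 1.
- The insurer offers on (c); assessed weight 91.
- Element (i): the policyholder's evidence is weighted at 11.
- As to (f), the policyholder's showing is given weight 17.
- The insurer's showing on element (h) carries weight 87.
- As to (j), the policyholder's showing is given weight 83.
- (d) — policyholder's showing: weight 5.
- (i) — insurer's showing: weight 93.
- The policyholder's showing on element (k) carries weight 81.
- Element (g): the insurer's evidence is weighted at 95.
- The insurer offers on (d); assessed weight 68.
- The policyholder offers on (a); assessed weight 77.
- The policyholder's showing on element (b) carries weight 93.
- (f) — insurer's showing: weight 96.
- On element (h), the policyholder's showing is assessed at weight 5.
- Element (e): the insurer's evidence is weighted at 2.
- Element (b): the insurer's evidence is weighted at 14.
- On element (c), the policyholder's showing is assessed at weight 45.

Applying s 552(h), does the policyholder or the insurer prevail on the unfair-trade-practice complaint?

— Issue I —
Stage I.1 — burden on policyholder; standard: a clear and cogent showing (weight is at least 80).
    (a): 77 − 1 = 76 < 80 [not met]
    (b): 93 − 14 = 79 < 80 [not met]
  Not every element is met, so the policyholder fails to carry Stage I.1.
The insurer prevails on this issue.
— Issue II —
Stage II.1 (policyholder, a preponderance, weight is at least 49): (e) net 51−2=49 ≥ 49 — meets.
  All elements met. The burden passes to the insurer.
Stage II.2 (insurer, a clear and cogent showing, weight is at least 79): (f) net 96−17=79 ≥ 79 — meets; (g) net 95−13=82 ≥ 79 — meets.
  Stage II.2 is satisfied; the insurer continues to bear the burden.
Stage II.3 (insurer, a clear and cogent showing, weight is at least 79): (h) net 87−5=82 ≥ 79 — meets; (i) net 93−11=82 ≥ 79 — meets.
  Stage II.3 carried; the final stage is satisfied.
Every stage carried; the insurer prevails on this issue.
— Issue III —
At Stage III.1 the policyholder must meet a clear and cogent showing (weight exceeds 69): on (j) the weight is 83 less the opposing 16 gives net 67, which does not exceed 69, so (j) does not meet the standard.
  The policyholder does not carry Stage III.1.
The insurer prevails on this issue.
Per-issue: Issue I → insurer; Issue II → insurer; Issue III → insurer. The policyholder must prevail on a majority of issues; overall, the insurer prevails.

insurer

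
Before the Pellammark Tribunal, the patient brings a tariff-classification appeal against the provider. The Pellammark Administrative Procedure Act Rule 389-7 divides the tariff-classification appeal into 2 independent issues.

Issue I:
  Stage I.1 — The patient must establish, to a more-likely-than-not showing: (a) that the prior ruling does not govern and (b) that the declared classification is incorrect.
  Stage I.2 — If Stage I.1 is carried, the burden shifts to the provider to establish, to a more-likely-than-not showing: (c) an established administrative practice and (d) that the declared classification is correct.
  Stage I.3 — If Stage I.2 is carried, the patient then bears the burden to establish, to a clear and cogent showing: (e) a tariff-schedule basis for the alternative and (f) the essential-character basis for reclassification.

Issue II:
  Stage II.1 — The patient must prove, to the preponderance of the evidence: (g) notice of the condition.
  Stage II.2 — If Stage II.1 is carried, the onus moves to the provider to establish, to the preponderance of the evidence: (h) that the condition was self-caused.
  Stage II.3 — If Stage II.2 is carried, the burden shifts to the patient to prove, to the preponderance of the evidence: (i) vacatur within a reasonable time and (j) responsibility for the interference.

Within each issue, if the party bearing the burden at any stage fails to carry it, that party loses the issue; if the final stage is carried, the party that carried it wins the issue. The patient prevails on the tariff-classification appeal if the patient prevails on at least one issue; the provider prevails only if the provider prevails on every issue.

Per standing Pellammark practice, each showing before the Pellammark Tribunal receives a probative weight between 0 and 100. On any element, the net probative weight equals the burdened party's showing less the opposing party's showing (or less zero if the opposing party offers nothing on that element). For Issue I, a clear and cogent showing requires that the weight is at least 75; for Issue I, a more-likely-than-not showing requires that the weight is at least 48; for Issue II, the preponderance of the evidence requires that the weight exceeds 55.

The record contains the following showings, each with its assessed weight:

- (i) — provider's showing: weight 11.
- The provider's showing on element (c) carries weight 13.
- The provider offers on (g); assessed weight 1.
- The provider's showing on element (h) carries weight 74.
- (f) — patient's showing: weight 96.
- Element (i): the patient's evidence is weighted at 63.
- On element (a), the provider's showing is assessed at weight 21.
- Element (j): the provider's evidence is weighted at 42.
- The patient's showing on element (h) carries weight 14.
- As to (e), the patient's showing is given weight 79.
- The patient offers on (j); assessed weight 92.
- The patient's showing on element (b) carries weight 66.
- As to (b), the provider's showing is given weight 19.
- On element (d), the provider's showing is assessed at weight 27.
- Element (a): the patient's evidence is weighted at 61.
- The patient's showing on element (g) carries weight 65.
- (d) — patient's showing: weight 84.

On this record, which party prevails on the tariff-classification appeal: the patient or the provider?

provider

— Issue I —
At Stage I.1 the patient must meet a more-likely-than-not showing (weight is at least 48): on (a) the weight is 61 less the opposing 21 gives net 40, which does not reach 48, so (a) does not meet the standard; on (b) the weight is 66 less the opposing 19 gives net 47, < 48, so (b) does not meet the standard.
  Stage I.1 not carried; the patient fails its burden.
The provider prevails on this issue.
— Issue II —
Stage II.1 (patient, the preponderance of the evidence, weight exceeds 55): (g) net 65−1=64 > 55 — meets.
  Stage II.1 is satisfied; the onus moves to the provider.
Stage II.2 (provider, the preponderance of the evidence, weight exceeds 55): (h) net 74−14=60 > 55 — meets.
  Stage II.2 carried; the burden shifts to the patient.
Stage II.3 (patient, the preponderance of the evidence, weight exceeds 55): (i) net 63−11=52 ≤ 55 — fails; (j) net 92−42=50 ≤ 55 — fails.
  Stage II.3 not carried; the patient fails its burden.
So the provider prevails on this issue.
Per-issue: Issue I → provider; Issue II → provider. The patient must prevail on at least one issue; overall, the provider prevails.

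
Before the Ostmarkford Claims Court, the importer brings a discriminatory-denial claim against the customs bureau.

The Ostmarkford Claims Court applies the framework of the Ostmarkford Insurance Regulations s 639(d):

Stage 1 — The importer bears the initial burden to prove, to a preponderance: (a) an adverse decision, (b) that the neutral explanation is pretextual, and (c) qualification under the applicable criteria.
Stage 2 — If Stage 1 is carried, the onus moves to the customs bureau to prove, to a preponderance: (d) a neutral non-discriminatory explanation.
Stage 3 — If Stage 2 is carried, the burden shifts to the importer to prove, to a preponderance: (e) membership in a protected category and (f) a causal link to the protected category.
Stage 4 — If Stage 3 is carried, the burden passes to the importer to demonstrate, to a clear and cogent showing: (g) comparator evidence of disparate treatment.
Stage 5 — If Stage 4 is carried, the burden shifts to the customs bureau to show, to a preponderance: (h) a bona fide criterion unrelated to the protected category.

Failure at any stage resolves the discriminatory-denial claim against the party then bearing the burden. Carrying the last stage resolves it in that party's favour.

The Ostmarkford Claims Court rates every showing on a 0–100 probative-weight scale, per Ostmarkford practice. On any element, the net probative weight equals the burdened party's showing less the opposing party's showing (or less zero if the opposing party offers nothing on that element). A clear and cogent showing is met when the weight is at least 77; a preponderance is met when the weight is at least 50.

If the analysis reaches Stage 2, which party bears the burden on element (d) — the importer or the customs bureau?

Stage 2's rule assigns the burden to the customs bureau (to a preponderance).

customs bureau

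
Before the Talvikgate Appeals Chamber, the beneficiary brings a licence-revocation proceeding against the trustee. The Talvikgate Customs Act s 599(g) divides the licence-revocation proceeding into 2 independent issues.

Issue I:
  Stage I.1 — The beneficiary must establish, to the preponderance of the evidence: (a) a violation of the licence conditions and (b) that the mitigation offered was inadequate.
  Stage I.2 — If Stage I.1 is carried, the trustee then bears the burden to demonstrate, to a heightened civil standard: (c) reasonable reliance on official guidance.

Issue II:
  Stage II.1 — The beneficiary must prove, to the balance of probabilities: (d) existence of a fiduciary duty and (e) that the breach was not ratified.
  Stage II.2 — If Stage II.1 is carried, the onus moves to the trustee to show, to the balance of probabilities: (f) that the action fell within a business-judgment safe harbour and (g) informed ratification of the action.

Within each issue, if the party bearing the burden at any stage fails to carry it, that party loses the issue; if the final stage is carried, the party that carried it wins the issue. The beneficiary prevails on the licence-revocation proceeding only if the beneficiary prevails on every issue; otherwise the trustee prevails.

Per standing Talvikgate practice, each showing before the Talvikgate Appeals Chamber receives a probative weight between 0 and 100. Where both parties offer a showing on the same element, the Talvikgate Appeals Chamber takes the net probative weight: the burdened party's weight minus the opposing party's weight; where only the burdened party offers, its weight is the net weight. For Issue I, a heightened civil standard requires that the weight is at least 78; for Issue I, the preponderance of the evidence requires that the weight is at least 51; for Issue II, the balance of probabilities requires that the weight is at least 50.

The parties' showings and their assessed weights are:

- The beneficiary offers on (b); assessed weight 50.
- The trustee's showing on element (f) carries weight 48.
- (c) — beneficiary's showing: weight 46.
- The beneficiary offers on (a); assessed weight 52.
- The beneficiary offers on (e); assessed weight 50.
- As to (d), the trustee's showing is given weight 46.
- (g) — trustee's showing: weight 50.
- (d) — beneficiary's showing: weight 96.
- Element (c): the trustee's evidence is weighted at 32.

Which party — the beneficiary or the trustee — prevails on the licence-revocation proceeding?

trustee

— Issue I —
Stage I.1 — burden on beneficiary; standard: the preponderance of the evidence (weight is at least 51).
    (a): 52 ≥ 51 [met]
    (b): 50 < 51 [not met]
  Stage I.1 not carried; the beneficiary fails its burden.
The analysis ends at Stage I.1; the trustee prevails on this issue.
— Issue II —
Stage II.1 (beneficiary, the balance of probabilities, weight is at least 50): (d) net 96−46=50 ≥ 50 — meets; (e) 50 ≥ 50 — meets.
  Stage II.1 carried; the burden shifts to the trustee.
Stage II.2 (trustee, the balance of probabilities, weight is at least 50): (f) 48 < 50 — fails; (g) 50 ≥ 50 — meets.
  Not every element is met, so the trustee fails to carry Stage II.2.
So the beneficiary prevails on this issue.
Per-issue: Issue I → trustee; Issue II → beneficiary. The beneficiary must prevail on every issue; overall, the trustee prevails.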